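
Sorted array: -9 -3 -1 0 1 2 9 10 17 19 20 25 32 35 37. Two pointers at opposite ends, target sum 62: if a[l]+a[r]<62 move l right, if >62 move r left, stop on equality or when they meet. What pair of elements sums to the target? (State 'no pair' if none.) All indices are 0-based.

[0,14] -9+37=28 <62 → l++
[1,14] -3+37=34 <62 → l++
[2,14] -1+37=36 <62 → l++
[3,14] 0+37=37 <62 → l++
[4,14] 1+37=38 <62 → l++
[5,14] 2+37=39 <62 → l++
[6,14] 9+37=46 <62 → l++
[7,14] 10+37=47 <62 → l++
[8,14] 17+37=54 <62 → l++
[9,14] 19+37=56 <62 → l++
[10,14] 20+37=57 <62 → l++
[11,14] 25+37=62 → found

(25, 37)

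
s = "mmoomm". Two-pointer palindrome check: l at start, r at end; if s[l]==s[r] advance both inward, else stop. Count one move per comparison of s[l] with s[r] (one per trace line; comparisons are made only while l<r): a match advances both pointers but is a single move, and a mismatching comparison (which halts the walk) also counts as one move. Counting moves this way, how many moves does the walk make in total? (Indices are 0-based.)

3 moves

l=0 r=5: 'm'=='m', l++,r--
l=1 r=4: 'm'=='m', l++,r--
l=2 r=3: 'o'=='o', l++,r--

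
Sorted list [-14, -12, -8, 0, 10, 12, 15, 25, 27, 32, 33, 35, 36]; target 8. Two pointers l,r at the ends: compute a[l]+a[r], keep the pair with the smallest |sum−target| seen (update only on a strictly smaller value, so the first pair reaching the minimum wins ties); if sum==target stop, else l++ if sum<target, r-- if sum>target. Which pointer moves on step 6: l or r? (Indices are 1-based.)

r

[1,13] -14+36=22 d=14 * → r--
[1,12] -14+35=21 d=13 * → r--
[1,11] -14+33=19 d=11 * → r--
[1,10] -14+32=18 d=10 * → r--
[1,9] -14+27=13 d=5 * → r--
[1,8] -14+25=11 d=3 * → r--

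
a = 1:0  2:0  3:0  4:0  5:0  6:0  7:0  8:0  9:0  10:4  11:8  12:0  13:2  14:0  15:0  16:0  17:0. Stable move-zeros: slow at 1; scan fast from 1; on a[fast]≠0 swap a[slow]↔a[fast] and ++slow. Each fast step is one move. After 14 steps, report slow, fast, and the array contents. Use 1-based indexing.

slow=4, fast=15, a=[4, 8, 2, 0, 0, 0, 0, 0, 0, 0, 0, 0, 0, 0, 0, 0, 0]

(s=1,f=1) a[fast]=0 → fast++
(s=1,f=2) a[fast]=0 → fast++
(s=1,f=3) a[fast]=0 → fast++
(s=1,f=4) a[fast]=0 → fast++
(s=1,f=5) a[fast]=0 → fast++
(s=1,f=6) a[fast]=0 → fast++
(s=1,f=7) a[fast]=0 → fast++
(s=1,f=8) a[fast]=0 → fast++
(s=1,f=9) a[fast]=0 → fast++
(s=1,f=10) a[fast]=4≠0 swap→a[1]=4 → slow++,fast++
(s=2,f=11) a[fast]=8≠0 swap→a[2]=8 → slow++,fast++
(s=3,f=12) a[fast]=0 → fast++
(s=3,f=13) a[fast]=2≠0 swap→a[3]=2 → slow++,fast++
(s=4,f=14) a[fast]=0 → fast++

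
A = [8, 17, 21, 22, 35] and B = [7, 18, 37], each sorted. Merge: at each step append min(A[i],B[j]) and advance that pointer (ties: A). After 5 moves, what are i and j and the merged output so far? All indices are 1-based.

i=4, j=3, merged so far=[7, 8, 17, 18, 21]

[i=1,j=1] A[i]=8>B[j]=7 take 7 → j++
[i=1,j=2] A[i]=8<=B[j]=18 take 8 → i++
[i=2,j=2] A[i]=17<=B[j]=18 take 17 → i++
[i=3,j=2] A[i]=21>B[j]=18 take 18 → j++
[i=3,j=3] A[i]=21<=B[j]=37 take 21 → i++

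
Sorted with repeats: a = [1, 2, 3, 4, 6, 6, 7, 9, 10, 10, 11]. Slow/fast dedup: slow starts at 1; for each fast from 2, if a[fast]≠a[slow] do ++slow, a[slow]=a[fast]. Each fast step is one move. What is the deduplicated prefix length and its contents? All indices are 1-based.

(s=1,f=2) a[fast]=2≠a[slow]=1 write a[2]=2 → slow++,fast++
(s=2,f=3) a[fast]=3≠a[slow]=2 write a[3]=3 → slow++,fast++
(s=3,f=4) a[fast]=4≠a[slow]=3 write a[4]=4 → slow++,fast++
(s=4,f=5) a[fast]=6≠a[slow]=4 write a[5]=6 → slow++,fast++
(s=5,f=6) a[fast]=6=a[slow] dup → fast++
(s=5,f=7) a[fast]=7≠a[slow]=6 write a[6]=7 → slow++,fast++
(s=6,f=8) a[fast]=9≠a[slow]=7 write a[7]=9 → slow++,fast++
(s=7,f=9) a[fast]=10≠a[slow]=9 write a[8]=10 → slow++,fast++
(s=8,f=10) a[fast]=10=a[slow] dup → fast++
(s=8,f=11) a[fast]=11≠a[slow]=10 write a[9]=11 → slow++,fast++

length 9; prefix = [1, 2, 3, 4, 6, 7, 9, 10, 11]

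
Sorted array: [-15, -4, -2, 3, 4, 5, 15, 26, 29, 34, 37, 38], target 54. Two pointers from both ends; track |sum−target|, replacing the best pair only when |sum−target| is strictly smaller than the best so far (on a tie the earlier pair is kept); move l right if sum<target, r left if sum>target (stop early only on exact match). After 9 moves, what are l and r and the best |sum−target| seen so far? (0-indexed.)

l=7, r=9, best |Δ|=1

l=0 r=11: -15+38=23 d=31 *, l++
l=1 r=11: -4+38=34 d=20 *, l++
l=2 r=11: -2+38=36 d=18 *, l++
l=3 r=11: 3+38=41 d=13 *, l++
l=4 r=11: 4+38=42 d=12 *, l++
l=5 r=11: 5+38=43 d=11 *, l++
l=6 r=11: 15+38=53 d=1 *, l++
l=7 r=11: 26+38=64 d=10, r--
l=7 r=10: 26+37=63 d=9, r--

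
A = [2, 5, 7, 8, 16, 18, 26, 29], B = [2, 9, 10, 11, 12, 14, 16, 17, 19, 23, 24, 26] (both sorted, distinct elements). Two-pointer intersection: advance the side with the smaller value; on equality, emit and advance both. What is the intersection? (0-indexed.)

intersection = [2, 16, 26]

i=0 j=0: 2==2 emit, i++,j++
i=1 j=1: 5<9, i++
i=2 j=1: 7<9, i++
i=3 j=1: 8<9, i++
i=4 j=1: 16>9, j++
i=4 j=2: 16>10, j++
i=4 j=3: 16>11, j++
i=4 j=4: 16>12, j++
i=4 j=5: 16>14, j++
i=4 j=6: 16==16 emit, i++,j++
i=5 j=7: 18>17, j++
i=5 j=8: 18<19, i++
i=6 j=8: 26>19, j++
i=6 j=9: 26>23, j++
i=6 j=10: 26>24, j++
i=6 j=11: 26==26 emit, i++,j++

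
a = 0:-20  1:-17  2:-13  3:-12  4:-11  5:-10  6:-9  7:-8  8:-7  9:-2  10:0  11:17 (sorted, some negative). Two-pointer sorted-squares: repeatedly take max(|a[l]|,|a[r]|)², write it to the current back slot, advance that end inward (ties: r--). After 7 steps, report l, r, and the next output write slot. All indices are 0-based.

[0,11] |-20|>|17| out[11]=400 → l++
[1,11] |-17|<=|17| out[10]=289 → r--
[1,10] |-17|>|0| out[9]=289 → l++
[2,10] |-13|>|0| out[8]=169 → l++
[3,10] |-12|>|0| out[7]=144 → l++
[4,10] |-11|>|0| out[6]=121 → l++
[5,10] |-10|>|0| out[5]=100 → l++

l=6, r=10, next write slot=4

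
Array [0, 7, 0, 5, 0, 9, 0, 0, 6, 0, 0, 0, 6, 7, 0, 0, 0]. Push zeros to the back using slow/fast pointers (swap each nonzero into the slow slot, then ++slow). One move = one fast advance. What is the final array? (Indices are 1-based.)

[7, 5, 9, 6, 6, 7, 0, 0, 0, 0, 0, 0, 0, 0, 0, 0, 0]

slow=1 fast=1: a[fast]=0, fast++
slow=1 fast=2: a[fast]=7≠0 swap→a[1]=7, slow++,fast++
slow=2 fast=3: a[fast]=0, fast++
slow=2 fast=4: a[fast]=5≠0 swap→a[2]=5, slow++,fast++
slow=3 fast=5: a[fast]=0, fast++
slow=3 fast=6: a[fast]=9≠0 swap→a[3]=9, slow++,fast++
slow=4 fast=7: a[fast]=0, fast++
slow=4 fast=8: a[fast]=0, fast++
slow=4 fast=9: a[fast]=6≠0 swap→a[4]=6, slow++,fast++
slow=5 fast=10: a[fast]=0, fast++
slow=5 fast=11: a[fast]=0, fast++
slow=5 fast=12: a[fast]=0, fast++
slow=5 fast=13: a[fast]=6≠0 swap→a[5]=6, slow++,fast++
slow=6 fast=14: a[fast]=7≠0 swap→a[6]=7, slow++,fast++
slow=7 fast=15: a[fast]=0, fast++
slow=7 fast=16: a[fast]=0, fast++
slow=7 fast=17: a[fast]=0, fast++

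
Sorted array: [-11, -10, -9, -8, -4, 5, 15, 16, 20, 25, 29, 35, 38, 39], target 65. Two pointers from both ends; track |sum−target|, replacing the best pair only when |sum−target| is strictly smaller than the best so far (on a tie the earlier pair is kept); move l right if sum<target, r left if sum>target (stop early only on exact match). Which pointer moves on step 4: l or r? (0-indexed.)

l

[0,13] -11+39=28 d=37 * → l++
[1,13] -10+39=29 d=36 * → l++
[2,13] -9+39=30 d=35 * → l++
[3,13] -8+39=31 d=34 * → l++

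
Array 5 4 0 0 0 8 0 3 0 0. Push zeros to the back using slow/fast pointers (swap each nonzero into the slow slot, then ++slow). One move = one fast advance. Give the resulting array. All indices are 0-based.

(s=0,f=0) a[fast]=5≠0 swap→a[0]=5 → slow++,fast++
(s=1,f=1) a[fast]=4≠0 swap→a[1]=4 → slow++,fast++
(s=2,f=2) a[fast]=0 → fast++
(s=2,f=3) a[fast]=0 → fast++
(s=2,f=4) a[fast]=0 → fast++
(s=2,f=5) a[fast]=8≠0 swap→a[2]=8 → slow++,fast++
(s=3,f=6) a[fast]=0 → fast++
(s=3,f=7) a[fast]=3≠0 swap→a[3]=3 → slow++,fast++
(s=4,f=8) a[fast]=0 → fast++
(s=4,f=9) a[fast]=0 → fast++

[5, 4, 8, 3, 0, 0, 0, 0, 0, 0]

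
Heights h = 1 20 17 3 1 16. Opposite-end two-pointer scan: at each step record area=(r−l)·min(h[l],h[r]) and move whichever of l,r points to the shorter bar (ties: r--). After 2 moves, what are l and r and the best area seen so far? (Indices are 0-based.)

l=1, r=4, best area=64

l=0 r=5: min(1,16)*5=5 best=5 *, l++
l=1 r=5: min(20,16)*4=64 best=64 *, r--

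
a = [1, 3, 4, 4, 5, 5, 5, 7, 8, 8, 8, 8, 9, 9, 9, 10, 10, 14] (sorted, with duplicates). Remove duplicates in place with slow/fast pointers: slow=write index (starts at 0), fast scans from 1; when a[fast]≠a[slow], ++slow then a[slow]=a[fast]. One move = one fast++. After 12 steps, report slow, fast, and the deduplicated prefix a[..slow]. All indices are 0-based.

slow=6, fast=13, prefix=[1, 3, 4, 5, 7, 8, 9]

(s=0,f=1) a[fast]=3≠a[slow]=1 write a[1]=3 → slow++,fast++
(s=1,f=2) a[fast]=4≠a[slow]=3 write a[2]=4 → slow++,fast++
(s=2,f=3) a[fast]=4=a[slow] dup → fast++
(s=2,f=4) a[fast]=5≠a[slow]=4 write a[3]=5 → slow++,fast++
(s=3,f=5) a[fast]=5=a[slow] dup → fast++
(s=3,f=6) a[fast]=5=a[slow] dup → fast++
(s=3,f=7) a[fast]=7≠a[slow]=5 write a[4]=7 → slow++,fast++
(s=4,f=8) a[fast]=8≠a[slow]=7 write a[5]=8 → slow++,fast++
(s=5,f=9) a[fast]=8=a[slow] dup → fast++
(s=5,f=10) a[fast]=8=a[slow] dup → fast++
(s=5,f=11) a[fast]=8=a[slow] dup → fast++
(s=5,f=12) a[fast]=9≠a[slow]=8 write a[6]=9 → slow++,fast++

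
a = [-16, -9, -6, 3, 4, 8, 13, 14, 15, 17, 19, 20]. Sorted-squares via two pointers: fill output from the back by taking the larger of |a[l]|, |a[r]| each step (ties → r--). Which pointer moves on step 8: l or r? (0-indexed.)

l

l=0 r=11: |-16|<=|20| out[11]=400, r--
l=0 r=10: |-16|<=|19| out[10]=361, r--
l=0 r=9: |-16|<=|17| out[9]=289, r--
l=0 r=8: |-16|>|15| out[8]=256, l++
l=1 r=8: |-9|<=|15| out[7]=225, r--
l=1 r=7: |-9|<=|14| out[6]=196, r--
l=1 r=6: |-9|<=|13| out[5]=169, r--
l=1 r=5: |-9|>|8| out[4]=81, l++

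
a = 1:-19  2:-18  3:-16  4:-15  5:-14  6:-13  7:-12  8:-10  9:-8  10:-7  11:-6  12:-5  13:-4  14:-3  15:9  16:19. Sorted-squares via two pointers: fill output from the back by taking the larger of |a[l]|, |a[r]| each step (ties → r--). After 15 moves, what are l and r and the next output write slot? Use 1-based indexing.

[1,16] |-19|<=|19| out[16]=361 → r--
[1,15] |-19|>|9| out[15]=361 → l++
[2,15] |-18|>|9| out[14]=324 → l++
[3,15] |-16|>|9| out[13]=256 → l++
[4,15] |-15|>|9| out[12]=225 → l++
[5,15] |-14|>|9| out[11]=196 → l++
[6,15] |-13|>|9| out[10]=169 → l++
[7,15] |-12|>|9| out[9]=144 → l++
[8,15] |-10|>|9| out[8]=100 → l++
[9,15] |-8|<=|9| out[7]=81 → r--
[9,14] |-8|>|-3| out[6]=64 → l++
[10,14] |-7|>|-3| out[5]=49 → l++
[11,14] |-6|>|-3| out[4]=36 → l++
[12,14] |-5|>|-3| out[3]=25 → l++
[13,14] |-4|>|-3| out[2]=16 → l++

l=14, r=14, next write slot=1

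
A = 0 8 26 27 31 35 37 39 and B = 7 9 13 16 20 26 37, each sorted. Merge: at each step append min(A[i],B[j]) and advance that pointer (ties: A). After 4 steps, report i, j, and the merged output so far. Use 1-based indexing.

[i=1,j=1] A[i]=0<=B[j]=7 take 0 → i++
[i=2,j=1] A[i]=8>B[j]=7 take 7 → j++
[i=2,j=2] A[i]=8<=B[j]=9 take 8 → i++
[i=3,j=2] A[i]=26>B[j]=9 take 9 → j++

i=3, j=3, merged so far=[0, 7, 8, 9]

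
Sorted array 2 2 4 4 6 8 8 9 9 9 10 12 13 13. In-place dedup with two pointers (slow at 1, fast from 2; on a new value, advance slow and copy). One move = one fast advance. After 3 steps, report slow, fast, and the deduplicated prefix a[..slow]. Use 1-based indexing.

(s=1,f=2) a[fast]=2=a[slow] dup → fast++
(s=1,f=3) a[fast]=4≠a[slow]=2 write a[2]=4 → slow++,fast++
(s=2,f=4) a[fast]=4=a[slow] dup → fast++

slow=2, fast=5, prefix=[2, 4]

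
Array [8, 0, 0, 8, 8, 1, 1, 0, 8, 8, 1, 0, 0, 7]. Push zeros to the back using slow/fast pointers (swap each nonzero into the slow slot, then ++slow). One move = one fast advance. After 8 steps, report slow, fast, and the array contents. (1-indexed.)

slow=6, fast=9, a=[8, 8, 8, 1, 1, 0, 0, 0, 8, 8, 1, 0, 0, 7]

slow=1 fast=1: a[fast]=8≠0 swap→a[1]=8, slow++,fast++
slow=2 fast=2: a[fast]=0, fast++
slow=2 fast=3: a[fast]=0, fast++
slow=2 fast=4: a[fast]=8≠0 swap→a[2]=8, slow++,fast++
slow=3 fast=5: a[fast]=8≠0 swap→a[3]=8, slow++,fast++
slow=4 fast=6: a[fast]=1≠0 swap→a[4]=1, slow++,fast++
slow=5 fast=7: a[fast]=1≠0 swap→a[5]=1, slow++,fast++
slow=6 fast=8: a[fast]=0, fast++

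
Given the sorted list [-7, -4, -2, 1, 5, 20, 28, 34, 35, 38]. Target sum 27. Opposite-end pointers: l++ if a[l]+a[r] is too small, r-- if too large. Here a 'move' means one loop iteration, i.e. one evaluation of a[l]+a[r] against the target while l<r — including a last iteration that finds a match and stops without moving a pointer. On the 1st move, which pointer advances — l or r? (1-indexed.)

l=1 r=10: -7+38=31 >27, r--

r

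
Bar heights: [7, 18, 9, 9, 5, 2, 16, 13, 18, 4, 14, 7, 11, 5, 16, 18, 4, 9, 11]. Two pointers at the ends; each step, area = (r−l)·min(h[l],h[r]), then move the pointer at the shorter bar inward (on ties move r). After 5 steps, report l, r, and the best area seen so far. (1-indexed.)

l=1 r=19: min(7,11)*18=126 best=126 *, l++
l=2 r=19: min(18,11)*17=187 best=187 *, r--
l=2 r=18: min(18,9)*16=144 best=187, r--
l=2 r=17: min(18,4)*15=60 best=187, r--
l=2 r=16: min(18,18)*14=252 best=252 *, r--

l=2, r=15, best area=252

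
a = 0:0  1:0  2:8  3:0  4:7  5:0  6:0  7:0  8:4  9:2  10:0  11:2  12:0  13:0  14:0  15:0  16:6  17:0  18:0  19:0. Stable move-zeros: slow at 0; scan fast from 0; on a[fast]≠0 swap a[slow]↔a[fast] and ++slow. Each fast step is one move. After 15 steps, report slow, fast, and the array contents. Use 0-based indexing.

slow=0 fast=0: a[fast]=0, fast++
slow=0 fast=1: a[fast]=0, fast++
slow=0 fast=2: a[fast]=8≠0 swap→a[0]=8, slow++,fast++
slow=1 fast=3: a[fast]=0, fast++
slow=1 fast=4: a[fast]=7≠0 swap→a[1]=7, slow++,fast++
slow=2 fast=5: a[fast]=0, fast++
slow=2 fast=6: a[fast]=0, fast++
slow=2 fast=7: a[fast]=0, fast++
slow=2 fast=8: a[fast]=4≠0 swap→a[2]=4, slow++,fast++
slow=3 fast=9: a[fast]=2≠0 swap→a[3]=2, slow++,fast++
slow=4 fast=10: a[fast]=0, fast++
slow=4 fast=11: a[fast]=2≠0 swap→a[4]=2, slow++,fast++
slow=5 fast=12: a[fast]=0, fast++
slow=5 fast=13: a[fast]=0, fast++
slow=5 fast=14: a[fast]=0, fast++

slow=5, fast=15, a=[8, 7, 4, 2, 2, 0, 0, 0, 0, 0, 0, 0, 0, 0, 0, 0, 6, 0, 0, 0]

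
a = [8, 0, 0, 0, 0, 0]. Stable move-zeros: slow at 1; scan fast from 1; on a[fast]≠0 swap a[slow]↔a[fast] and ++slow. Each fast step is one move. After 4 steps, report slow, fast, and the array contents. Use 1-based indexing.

slow=2, fast=5, a=[8, 0, 0, 0, 0, 0]

(s=1,f=1) a[fast]=8≠0 swap→a[1]=8 → slow++,fast++
(s=2,f=2) a[fast]=0 → fast++
(s=2,f=3) a[fast]=0 → fast++
(s=2,f=4) a[fast]=0 → fast++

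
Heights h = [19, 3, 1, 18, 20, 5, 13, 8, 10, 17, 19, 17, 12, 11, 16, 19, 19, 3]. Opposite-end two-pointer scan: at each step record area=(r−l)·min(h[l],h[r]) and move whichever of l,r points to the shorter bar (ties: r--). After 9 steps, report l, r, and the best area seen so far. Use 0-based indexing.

l=0 r=17: min(19,3)*17=51 best=51 *, r--
l=0 r=16: min(19,19)*16=304 best=304 *, r--
l=0 r=15: min(19,19)*15=285 best=304, r--
l=0 r=14: min(19,16)*14=224 best=304, r--
l=0 r=13: min(19,11)*13=143 best=304, r--
l=0 r=12: min(19,12)*12=144 best=304, r--
l=0 r=11: min(19,17)*11=187 best=304, r--
l=0 r=10: min(19,19)*10=190 best=304, r--
l=0 r=9: min(19,17)*9=153 best=304, r--

l=0, r=8, best area=304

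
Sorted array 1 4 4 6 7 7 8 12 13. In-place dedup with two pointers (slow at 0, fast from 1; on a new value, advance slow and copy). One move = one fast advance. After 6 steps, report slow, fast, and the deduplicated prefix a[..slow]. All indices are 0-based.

(s=0,f=1) a[fast]=4≠a[slow]=1 write a[1]=4 → slow++,fast++
(s=1,f=2) a[fast]=4=a[slow] dup → fast++
(s=1,f=3) a[fast]=6≠a[slow]=4 write a[2]=6 → slow++,fast++
(s=2,f=4) a[fast]=7≠a[slow]=6 write a[3]=7 → slow++,fast++
(s=3,f=5) a[fast]=7=a[slow] dup → fast++
(s=3,f=6) a[fast]=8≠a[slow]=7 write a[4]=8 → slow++,fast++

slow=4, fast=7, prefix=[1, 4, 6, 7, 8]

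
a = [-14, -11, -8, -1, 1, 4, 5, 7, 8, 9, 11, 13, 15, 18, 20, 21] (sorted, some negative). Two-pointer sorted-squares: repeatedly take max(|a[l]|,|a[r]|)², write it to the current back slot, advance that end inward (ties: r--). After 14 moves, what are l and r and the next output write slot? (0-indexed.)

l=3, r=4, next write slot=1

l=0 r=15: |-14|<=|21| out[15]=441, r--
l=0 r=14: |-14|<=|20| out[14]=400, r--
l=0 r=13: |-14|<=|18| out[13]=324, r--
l=0 r=12: |-14|<=|15| out[12]=225, r--
l=0 r=11: |-14|>|13| out[11]=196, l++
l=1 r=11: |-11|<=|13| out[10]=169, r--
l=1 r=10: |-11|<=|11| out[9]=121, r--
l=1 r=9: |-11|>|9| out[8]=121, l++
l=2 r=9: |-8|<=|9| out[7]=81, r--
l=2 r=8: |-8|<=|8| out[6]=64, r--
l=2 r=7: |-8|>|7| out[5]=64, l++
l=3 r=7: |-1|<=|7| out[4]=49, r--
l=3 r=6: |-1|<=|5| out[3]=25, r--
l=3 r=5: |-1|<=|4| out[2]=16, r--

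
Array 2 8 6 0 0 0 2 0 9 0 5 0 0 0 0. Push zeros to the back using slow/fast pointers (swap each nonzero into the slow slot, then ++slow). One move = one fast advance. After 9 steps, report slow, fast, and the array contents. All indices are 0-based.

slow=0 fast=0: a[fast]=2≠0 swap→a[0]=2, slow++,fast++
slow=1 fast=1: a[fast]=8≠0 swap→a[1]=8, slow++,fast++
slow=2 fast=2: a[fast]=6≠0 swap→a[2]=6, slow++,fast++
slow=3 fast=3: a[fast]=0, fast++
slow=3 fast=4: a[fast]=0, fast++
slow=3 fast=5: a[fast]=0, fast++
slow=3 fast=6: a[fast]=2≠0 swap→a[3]=2, slow++,fast++
slow=4 fast=7: a[fast]=0, fast++
slow=4 fast=8: a[fast]=9≠0 swap→a[4]=9, slow++,fast++

slow=5, fast=9, a=[2, 8, 6, 2, 9, 0, 0, 0, 0, 0, 5, 0, 0, 0, 0]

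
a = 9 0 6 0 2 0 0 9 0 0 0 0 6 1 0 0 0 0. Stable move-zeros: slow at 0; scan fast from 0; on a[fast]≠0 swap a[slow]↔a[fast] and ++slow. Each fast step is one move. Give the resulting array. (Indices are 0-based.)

[9, 6, 2, 9, 6, 1, 0, 0, 0, 0, 0, 0, 0, 0, 0, 0, 0, 0]

slow=0 fast=0: a[fast]=9≠0 swap→a[0]=9, slow++,fast++
slow=1 fast=1: a[fast]=0, fast++
slow=1 fast=2: a[fast]=6≠0 swap→a[1]=6, slow++,fast++
slow=2 fast=3: a[fast]=0, fast++
slow=2 fast=4: a[fast]=2≠0 swap→a[2]=2, slow++,fast++
slow=3 fast=5: a[fast]=0, fast++
slow=3 fast=6: a[fast]=0, fast++
slow=3 fast=7: a[fast]=9≠0 swap→a[3]=9, slow++,fast++
slow=4 fast=8: a[fast]=0, fast++
slow=4 fast=9: a[fast]=0, fast++
slow=4 fast=10: a[fast]=0, fast++
slow=4 fast=11: a[fast]=0, fast++
slow=4 fast=12: a[fast]=6≠0 swap→a[4]=6, slow++,fast++
slow=5 fast=13: a[fast]=1≠0 swap→a[5]=1, slow++,fast++
slow=6 fast=14: a[fast]=0, fast++
slow=6 fast=15: a[fast]=0, fast++
slow=6 fast=16: a[fast]=0, fast++
slow=6 fast=17: a[fast]=0, fast++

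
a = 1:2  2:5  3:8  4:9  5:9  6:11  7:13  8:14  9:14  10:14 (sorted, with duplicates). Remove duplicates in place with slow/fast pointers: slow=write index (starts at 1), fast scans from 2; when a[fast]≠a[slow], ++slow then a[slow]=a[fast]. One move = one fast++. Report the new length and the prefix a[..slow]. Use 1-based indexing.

length 7; prefix = [2, 5, 8, 9, 11, 13, 14]

slow=1 fast=2: a[fast]=5≠a[slow]=2 write a[2]=5, slow++,fast++
slow=2 fast=3: a[fast]=8≠a[slow]=5 write a[3]=8, slow++,fast++
slow=3 fast=4: a[fast]=9≠a[slow]=8 write a[4]=9, slow++,fast++
slow=4 fast=5: a[fast]=9=a[slow] dup, fast++
slow=4 fast=6: a[fast]=11≠a[slow]=9 write a[5]=11, slow++,fast++
slow=5 fast=7: a[fast]=13≠a[slow]=11 write a[6]=13, slow++,fast++
slow=6 fast=8: a[fast]=14≠a[slow]=13 write a[7]=14, slow++,fast++
slow=7 fast=9: a[fast]=14=a[slow] dup, fast++
slow=7 fast=10: a[fast]=14=a[slow] dup, fast++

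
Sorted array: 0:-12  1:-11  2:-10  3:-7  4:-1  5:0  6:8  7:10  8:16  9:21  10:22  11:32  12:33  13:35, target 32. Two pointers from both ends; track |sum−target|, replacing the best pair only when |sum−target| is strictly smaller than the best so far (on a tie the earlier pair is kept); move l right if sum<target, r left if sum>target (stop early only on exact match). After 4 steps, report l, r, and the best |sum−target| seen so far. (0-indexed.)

l=4, r=13, best |Δ|=4

l=0 r=13: -12+35=23 d=9 *, l++
l=1 r=13: -11+35=24 d=8 *, l++
l=2 r=13: -10+35=25 d=7 *, l++
l=3 r=13: -7+35=28 d=4 *, l++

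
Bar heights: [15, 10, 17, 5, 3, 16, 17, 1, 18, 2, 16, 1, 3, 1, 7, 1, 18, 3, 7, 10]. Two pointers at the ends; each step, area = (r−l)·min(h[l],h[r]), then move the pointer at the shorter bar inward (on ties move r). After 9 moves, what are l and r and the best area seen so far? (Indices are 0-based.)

[0,19] min(15,10)*19=190 best=190 * → r--
[0,18] min(15,7)*18=126 best=190 → r--
[0,17] min(15,3)*17=51 best=190 → r--
[0,16] min(15,18)*16=240 best=240 * → l++
[1,16] min(10,18)*15=150 best=240 → l++
[2,16] min(17,18)*14=238 best=240 → l++
[3,16] min(5,18)*13=65 best=240 → l++
[4,16] min(3,18)*12=36 best=240 → l++
[5,16] min(16,18)*11=176 best=240 → l++

l=6, r=16, best area=240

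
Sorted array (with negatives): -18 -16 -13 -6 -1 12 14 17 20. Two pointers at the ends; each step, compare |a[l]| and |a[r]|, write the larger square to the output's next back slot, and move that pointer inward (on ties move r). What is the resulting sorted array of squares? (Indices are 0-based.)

l=0 r=8: |-18|<=|20| out[8]=400, r--
l=0 r=7: |-18|>|17| out[7]=324, l++
l=1 r=7: |-16|<=|17| out[6]=289, r--
l=1 r=6: |-16|>|14| out[5]=256, l++
l=2 r=6: |-13|<=|14| out[4]=196, r--
l=2 r=5: |-13|>|12| out[3]=169, l++
l=3 r=5: |-6|<=|12| out[2]=144, r--
l=3 r=4: |-6|>|-1| out[1]=36, l++
l=4 r=4: |-1|<=|-1| out[0]=1, r--

[1, 36, 144, 169, 196, 256, 289, 324, 400]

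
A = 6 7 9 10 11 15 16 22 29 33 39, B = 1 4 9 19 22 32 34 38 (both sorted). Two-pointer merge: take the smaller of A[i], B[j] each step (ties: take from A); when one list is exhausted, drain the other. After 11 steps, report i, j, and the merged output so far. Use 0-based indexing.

i=7, j=4, merged so far=[1, 4, 6, 7, 9, 9, 10, 11, 15, 16, 19]

[i=0,j=0] A[i]=6>B[j]=1 take 1 → j++
[i=0,j=1] A[i]=6>B[j]=4 take 4 → j++
[i=0,j=2] A[i]=6<=B[j]=9 take 6 → i++
[i=1,j=2] A[i]=7<=B[j]=9 take 7 → i++
[i=2,j=2] A[i]=9<=B[j]=9 take 9 → i++
[i=3,j=2] A[i]=10>B[j]=9 take 9 → j++
[i=3,j=3] A[i]=10<=B[j]=19 take 10 → i++
[i=4,j=3] A[i]=11<=B[j]=19 take 11 → i++
[i=5,j=3] A[i]=15<=B[j]=19 take 15 → i++
[i=6,j=3] A[i]=16<=B[j]=19 take 16 → i++
[i=7,j=3] A[i]=22>B[j]=19 take 19 → j++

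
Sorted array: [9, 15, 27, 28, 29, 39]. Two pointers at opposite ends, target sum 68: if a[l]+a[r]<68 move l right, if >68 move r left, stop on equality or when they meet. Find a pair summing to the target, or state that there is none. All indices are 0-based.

l=0 r=5: 9+39=48 <68, l++
l=1 r=5: 15+39=54 <68, l++
l=2 r=5: 27+39=66 <68, l++
l=3 r=5: 28+39=67 <68, l++
l=4 r=5: 29+39=68, found

(29, 39)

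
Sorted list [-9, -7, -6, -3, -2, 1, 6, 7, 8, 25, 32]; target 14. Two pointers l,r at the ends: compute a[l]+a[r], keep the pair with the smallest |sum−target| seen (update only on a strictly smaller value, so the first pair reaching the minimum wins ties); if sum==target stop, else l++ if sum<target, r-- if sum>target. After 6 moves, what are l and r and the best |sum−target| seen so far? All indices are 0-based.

l=4, r=8, best |Δ|=2

[0,10] -9+32=23 d=9 * → r--
[0,9] -9+25=16 d=2 * → r--
[0,8] -9+8=-1 d=15 → l++
[1,8] -7+8=1 d=13 → l++
[2,8] -6+8=2 d=12 → l++
[3,8] -3+8=5 d=9 → l++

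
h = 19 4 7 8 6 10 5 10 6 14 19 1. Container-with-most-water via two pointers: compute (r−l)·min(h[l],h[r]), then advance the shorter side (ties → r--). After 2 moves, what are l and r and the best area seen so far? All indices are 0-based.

[0,11] min(19,1)*11=11 best=11 * → r--
[0,10] min(19,19)*10=190 best=190 * → r--

l=0, r=9, best area=190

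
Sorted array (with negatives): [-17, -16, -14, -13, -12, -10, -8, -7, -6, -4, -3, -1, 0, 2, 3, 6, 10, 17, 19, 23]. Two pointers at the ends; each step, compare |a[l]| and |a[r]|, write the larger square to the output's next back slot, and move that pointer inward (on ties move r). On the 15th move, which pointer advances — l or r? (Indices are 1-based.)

l=1 r=20: |-17|<=|23| out[20]=529, r--
l=1 r=19: |-17|<=|19| out[19]=361, r--
l=1 r=18: |-17|<=|17| out[18]=289, r--
l=1 r=17: |-17|>|10| out[17]=289, l++
l=2 r=17: |-16|>|10| out[16]=256, l++
l=3 r=17: |-14|>|10| out[15]=196, l++
l=4 r=17: |-13|>|10| out[14]=169, l++
l=5 r=17: |-12|>|10| out[13]=144, l++
l=6 r=17: |-10|<=|10| out[12]=100, r--
l=6 r=16: |-10|>|6| out[11]=100, l++
l=7 r=16: |-8|>|6| out[10]=64, l++
l=8 r=16: |-7|>|6| out[9]=49, l++
l=9 r=16: |-6|<=|6| out[8]=36, r--
l=9 r=15: |-6|>|3| out[7]=36, l++
l=10 r=15: |-4|>|3| out[6]=16, l++

l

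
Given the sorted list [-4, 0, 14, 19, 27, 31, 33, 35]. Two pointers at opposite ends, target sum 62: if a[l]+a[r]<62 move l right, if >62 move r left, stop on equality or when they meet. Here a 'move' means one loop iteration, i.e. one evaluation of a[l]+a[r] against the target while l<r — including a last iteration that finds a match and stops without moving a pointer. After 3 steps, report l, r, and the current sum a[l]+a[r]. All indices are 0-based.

l=0 r=7: -4+35=31 <62, l++
l=1 r=7: 0+35=35 <62, l++
l=2 r=7: 14+35=49 <62, l++

l=3, r=7, sum=54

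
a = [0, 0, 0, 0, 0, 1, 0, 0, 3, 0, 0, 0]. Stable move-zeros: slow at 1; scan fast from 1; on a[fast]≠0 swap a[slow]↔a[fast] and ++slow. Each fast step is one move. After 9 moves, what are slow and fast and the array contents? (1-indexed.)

slow=1 fast=1: a[fast]=0, fast++
slow=1 fast=2: a[fast]=0, fast++
slow=1 fast=3: a[fast]=0, fast++
slow=1 fast=4: a[fast]=0, fast++
slow=1 fast=5: a[fast]=0, fast++
slow=1 fast=6: a[fast]=1≠0 swap→a[1]=1, slow++,fast++
slow=2 fast=7: a[fast]=0, fast++
slow=2 fast=8: a[fast]=0, fast++
slow=2 fast=9: a[fast]=3≠0 swap→a[2]=3, slow++,fast++

slow=3, fast=10, a=[1, 3, 0, 0, 0, 0, 0, 0, 0, 0, 0, 0]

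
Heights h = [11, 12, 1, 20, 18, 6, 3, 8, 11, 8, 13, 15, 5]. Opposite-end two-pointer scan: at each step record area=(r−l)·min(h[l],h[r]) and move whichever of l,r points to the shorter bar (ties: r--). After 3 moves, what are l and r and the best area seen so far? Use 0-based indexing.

l=0 r=12: min(11,5)*12=60 best=60 *, r--
l=0 r=11: min(11,15)*11=121 best=121 *, l++
l=1 r=11: min(12,15)*10=120 best=121, l++

l=2, r=11, best area=121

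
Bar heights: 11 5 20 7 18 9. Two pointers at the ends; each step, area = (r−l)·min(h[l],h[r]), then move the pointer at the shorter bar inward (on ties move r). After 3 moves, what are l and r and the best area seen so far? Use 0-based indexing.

l=2, r=4, best area=45

[0,5] min(11,9)*5=45 best=45 * → r--
[0,4] min(11,18)*4=44 best=45 → l++
[1,4] min(5,18)*3=15 best=45 → l++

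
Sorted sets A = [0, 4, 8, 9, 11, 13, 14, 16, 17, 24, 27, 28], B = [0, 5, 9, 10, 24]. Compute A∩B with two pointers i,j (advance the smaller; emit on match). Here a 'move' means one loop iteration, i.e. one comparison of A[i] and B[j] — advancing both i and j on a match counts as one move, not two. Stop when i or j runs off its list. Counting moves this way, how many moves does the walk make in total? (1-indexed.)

[i=1,j=1] 0==0 emit → i++,j++
[i=2,j=2] 4<5 → i++
[i=3,j=2] 8>5 → j++
[i=3,j=3] 8<9 → i++
[i=4,j=3] 9==9 emit → i++,j++
[i=5,j=4] 11>10 → j++
[i=5,j=5] 11<24 → i++
[i=6,j=5] 13<24 → i++
[i=7,j=5] 14<24 → i++
[i=8,j=5] 16<24 → i++
[i=9,j=5] 17<24 → i++
[i=10,j=5] 24==24 emit → i++,j++

12 moves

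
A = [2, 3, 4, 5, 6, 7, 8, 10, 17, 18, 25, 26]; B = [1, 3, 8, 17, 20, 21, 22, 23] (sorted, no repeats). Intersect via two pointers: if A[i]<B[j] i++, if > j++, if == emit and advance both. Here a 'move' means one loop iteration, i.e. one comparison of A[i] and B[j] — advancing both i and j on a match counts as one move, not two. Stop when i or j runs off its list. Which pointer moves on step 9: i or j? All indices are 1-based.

i=1 j=1: 2>1, j++
i=1 j=2: 2<3, i++
i=2 j=2: 3==3 emit, i++,j++
i=3 j=3: 4<8, i++
i=4 j=3: 5<8, i++
i=5 j=3: 6<8, i++
i=6 j=3: 7<8, i++
i=7 j=3: 8==8 emit, i++,j++
i=8 j=4: 10<17, i++

i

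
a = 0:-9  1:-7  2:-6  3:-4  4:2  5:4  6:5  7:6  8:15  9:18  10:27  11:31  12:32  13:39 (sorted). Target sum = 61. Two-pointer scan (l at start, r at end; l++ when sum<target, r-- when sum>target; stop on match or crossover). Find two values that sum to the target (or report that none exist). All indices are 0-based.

no pair

[0,13] -9+39=30 <61 → l++
[1,13] -7+39=32 <61 → l++
[2,13] -6+39=33 <61 → l++
[3,13] -4+39=35 <61 → l++
[4,13] 2+39=41 <61 → l++
[5,13] 4+39=43 <61 → l++
[6,13] 5+39=44 <61 → l++
[7,13] 6+39=45 <61 → l++
[8,13] 15+39=54 <61 → l++
[9,13] 18+39=57 <61 → l++
[10,13] 27+39=66 >61 → r--
[10,12] 27+32=59 <61 → l++
[11,12] 31+32=63 >61 → r--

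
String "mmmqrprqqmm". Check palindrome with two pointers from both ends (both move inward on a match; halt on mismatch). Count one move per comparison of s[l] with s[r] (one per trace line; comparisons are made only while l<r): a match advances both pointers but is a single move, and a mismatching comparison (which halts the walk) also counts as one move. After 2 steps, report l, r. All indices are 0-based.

[0,10] 'm'=='m' → l++,r--
[1,9] 'm'=='m' → l++,r--

l=2, r=8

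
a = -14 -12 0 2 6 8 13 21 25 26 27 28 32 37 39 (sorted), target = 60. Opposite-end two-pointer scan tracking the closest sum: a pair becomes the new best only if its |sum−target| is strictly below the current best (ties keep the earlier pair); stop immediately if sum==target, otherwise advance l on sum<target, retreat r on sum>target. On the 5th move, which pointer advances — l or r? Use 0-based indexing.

[0,14] -14+39=25 d=35 * → l++
[1,14] -12+39=27 d=33 * → l++
[2,14] 0+39=39 d=21 * → l++
[3,14] 2+39=41 d=19 * → l++
[4,14] 6+39=45 d=15 * → l++

l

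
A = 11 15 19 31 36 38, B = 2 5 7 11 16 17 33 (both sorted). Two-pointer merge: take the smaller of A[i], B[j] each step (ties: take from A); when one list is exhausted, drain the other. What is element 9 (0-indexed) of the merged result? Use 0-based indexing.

merged[9] = 31

[i=0,j=0] A[i]=11>B[j]=2 take 2 → j++
[i=0,j=1] A[i]=11>B[j]=5 take 5 → j++
[i=0,j=2] A[i]=11>B[j]=7 take 7 → j++
[i=0,j=3] A[i]=11<=B[j]=11 take 11 → i++
[i=1,j=3] A[i]=15>B[j]=11 take 11 → j++
[i=1,j=4] A[i]=15<=B[j]=16 take 15 → i++
[i=2,j=4] A[i]=19>B[j]=16 take 16 → j++
[i=2,j=5] A[i]=19>B[j]=17 take 17 → j++
[i=2,j=6] A[i]=19<=B[j]=33 take 19 → i++
[i=3,j=6] A[i]=31<=B[j]=33 take 31 → i++
[i=4,j=6] A[i]=36>B[j]=33 take 33 → j++
[i=4,j=7] B done, take A[i]=36 → i++
[i=5,j=7] B done, take A[i]=38 → i++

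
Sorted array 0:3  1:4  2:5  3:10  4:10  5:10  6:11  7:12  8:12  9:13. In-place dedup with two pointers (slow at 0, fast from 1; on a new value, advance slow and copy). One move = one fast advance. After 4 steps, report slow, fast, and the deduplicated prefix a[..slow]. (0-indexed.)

slow=0 fast=1: a[fast]=4≠a[slow]=3 write a[1]=4, slow++,fast++
slow=1 fast=2: a[fast]=5≠a[slow]=4 write a[2]=5, slow++,fast++
slow=2 fast=3: a[fast]=10≠a[slow]=5 write a[3]=10, slow++,fast++
slow=3 fast=4: a[fast]=10=a[slow] dup, fast++

slow=3, fast=5, prefix=[3, 4, 5, 10]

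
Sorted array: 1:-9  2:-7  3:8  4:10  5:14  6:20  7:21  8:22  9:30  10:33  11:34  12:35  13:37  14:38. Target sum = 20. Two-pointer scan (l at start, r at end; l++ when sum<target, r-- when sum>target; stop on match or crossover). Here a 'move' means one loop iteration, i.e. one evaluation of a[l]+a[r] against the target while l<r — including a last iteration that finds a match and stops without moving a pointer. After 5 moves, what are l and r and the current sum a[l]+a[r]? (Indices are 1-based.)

l=1, r=9, sum=21

[1,14] -9+38=29 >20 → r--
[1,13] -9+37=28 >20 → r--
[1,12] -9+35=26 >20 → r--
[1,11] -9+34=25 >20 → r--
[1,10] -9+33=24 >20 → r--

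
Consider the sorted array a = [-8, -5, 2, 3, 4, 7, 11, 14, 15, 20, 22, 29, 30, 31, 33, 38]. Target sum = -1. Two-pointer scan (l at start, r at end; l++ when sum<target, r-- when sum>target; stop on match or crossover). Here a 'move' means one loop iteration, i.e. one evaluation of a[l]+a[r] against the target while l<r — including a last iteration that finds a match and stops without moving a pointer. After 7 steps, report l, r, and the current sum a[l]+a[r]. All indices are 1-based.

[1,16] -8+38=30 >-1 → r--
[1,15] -8+33=25 >-1 → r--
[1,14] -8+31=23 >-1 → r--
[1,13] -8+30=22 >-1 → r--
[1,12] -8+29=21 >-1 → r--
[1,11] -8+22=14 >-1 → r--
[1,10] -8+20=12 >-1 → r--

l=1, r=9, sum=7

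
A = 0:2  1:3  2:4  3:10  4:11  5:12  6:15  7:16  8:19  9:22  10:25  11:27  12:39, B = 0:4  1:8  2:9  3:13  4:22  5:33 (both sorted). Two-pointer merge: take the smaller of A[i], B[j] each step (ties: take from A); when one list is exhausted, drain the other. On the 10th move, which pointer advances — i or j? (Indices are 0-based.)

j

i=0 j=0: A[i]=2<=B[j]=4 take 2, i++
i=1 j=0: A[i]=3<=B[j]=4 take 3, i++
i=2 j=0: A[i]=4<=B[j]=4 take 4, i++
i=3 j=0: A[i]=10>B[j]=4 take 4, j++
i=3 j=1: A[i]=10>B[j]=8 take 8, j++
i=3 j=2: A[i]=10>B[j]=9 take 9, j++
i=3 j=3: A[i]=10<=B[j]=13 take 10, i++
i=4 j=3: A[i]=11<=B[j]=13 take 11, i++
i=5 j=3: A[i]=12<=B[j]=13 take 12, i++
i=6 j=3: A[i]=15>B[j]=13 take 13, j++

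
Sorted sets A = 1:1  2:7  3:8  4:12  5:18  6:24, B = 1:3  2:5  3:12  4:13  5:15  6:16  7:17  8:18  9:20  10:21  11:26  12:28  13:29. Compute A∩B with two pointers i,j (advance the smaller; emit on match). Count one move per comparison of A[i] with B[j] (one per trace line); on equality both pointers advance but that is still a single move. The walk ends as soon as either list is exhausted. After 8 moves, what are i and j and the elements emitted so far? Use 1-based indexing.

i=1 j=1: 1<3, i++
i=2 j=1: 7>3, j++
i=2 j=2: 7>5, j++
i=2 j=3: 7<12, i++
i=3 j=3: 8<12, i++
i=4 j=3: 12==12 emit, i++,j++
i=5 j=4: 18>13, j++
i=5 j=5: 18>15, j++

i=5, j=6, emitted=[12]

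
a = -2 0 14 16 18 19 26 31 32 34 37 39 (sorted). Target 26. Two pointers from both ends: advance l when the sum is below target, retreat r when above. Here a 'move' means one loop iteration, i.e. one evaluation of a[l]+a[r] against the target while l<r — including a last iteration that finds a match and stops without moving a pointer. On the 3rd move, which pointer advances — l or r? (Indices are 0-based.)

r

[0,11] -2+39=37 >26 → r--
[0,10] -2+37=35 >26 → r--
[0,9] -2+34=32 >26 → r--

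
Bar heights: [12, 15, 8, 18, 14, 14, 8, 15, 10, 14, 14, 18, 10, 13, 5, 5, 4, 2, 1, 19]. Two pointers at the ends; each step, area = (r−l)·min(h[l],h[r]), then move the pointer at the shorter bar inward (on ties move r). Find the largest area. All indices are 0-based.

max area = 288

[0,19] min(12,19)*19=228 best=228 * → l++
[1,19] min(15,19)*18=270 best=270 * → l++
[2,19] min(8,19)*17=136 best=270 → l++
[3,19] min(18,19)*16=288 best=288 * → l++
[4,19] min(14,19)*15=210 best=288 → l++
[5,19] min(14,19)*14=196 best=288 → l++
[6,19] min(8,19)*13=104 best=288 → l++
[7,19] min(15,19)*12=180 best=288 → l++
[8,19] min(10,19)*11=110 best=288 → l++
[9,19] min(14,19)*10=140 best=288 → l++
[10,19] min(14,19)*9=126 best=288 → l++
[11,19] min(18,19)*8=144 best=288 → l++
[12,19] min(10,19)*7=70 best=288 → l++
[13,19] min(13,19)*6=78 best=288 → l++
[14,19] min(5,19)*5=25 best=288 → l++
[15,19] min(5,19)*4=20 best=288 → l++
[16,19] min(4,19)*3=12 best=288 → l++
[17,19] min(2,19)*2=4 best=288 → l++
[18,19] min(1,19)*1=1 best=288 → l++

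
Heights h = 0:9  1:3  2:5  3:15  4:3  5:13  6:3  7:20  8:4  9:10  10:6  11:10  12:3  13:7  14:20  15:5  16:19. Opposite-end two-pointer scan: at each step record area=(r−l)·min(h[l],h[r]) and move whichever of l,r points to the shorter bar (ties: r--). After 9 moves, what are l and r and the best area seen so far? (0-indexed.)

l=7, r=14, best area=195

[0,16] min(9,19)*16=144 best=144 * → l++
[1,16] min(3,19)*15=45 best=144 → l++
[2,16] min(5,19)*14=70 best=144 → l++
[3,16] min(15,19)*13=195 best=195 * → l++
[4,16] min(3,19)*12=36 best=195 → l++
[5,16] min(13,19)*11=143 best=195 → l++
[6,16] min(3,19)*10=30 best=195 → l++
[7,16] min(20,19)*9=171 best=195 → r--
[7,15] min(20,5)*8=40 best=195 → r--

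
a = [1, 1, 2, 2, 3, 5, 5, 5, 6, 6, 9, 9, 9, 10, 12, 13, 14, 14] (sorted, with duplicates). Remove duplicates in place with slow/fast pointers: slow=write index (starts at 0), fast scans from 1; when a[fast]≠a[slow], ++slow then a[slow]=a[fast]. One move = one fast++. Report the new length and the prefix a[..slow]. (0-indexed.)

(s=0,f=1) a[fast]=1=a[slow] dup → fast++
(s=0,f=2) a[fast]=2≠a[slow]=1 write a[1]=2 → slow++,fast++
(s=1,f=3) a[fast]=2=a[slow] dup → fast++
(s=1,f=4) a[fast]=3≠a[slow]=2 write a[2]=3 → slow++,fast++
(s=2,f=5) a[fast]=5≠a[slow]=3 write a[3]=5 → slow++,fast++
(s=3,f=6) a[fast]=5=a[slow] dup → fast++
(s=3,f=7) a[fast]=5=a[slow] dup → fast++
(s=3,f=8) a[fast]=6≠a[slow]=5 write a[4]=6 → slow++,fast++
(s=4,f=9) a[fast]=6=a[slow] dup → fast++
(s=4,f=10) a[fast]=9≠a[slow]=6 write a[5]=9 → slow++,fast++
(s=5,f=11) a[fast]=9=a[slow] dup → fast++
(s=5,f=12) a[fast]=9=a[slow] dup → fast++
(s=5,f=13) a[fast]=10≠a[slow]=9 write a[6]=10 → slow++,fast++
(s=6,f=14) a[fast]=12≠a[slow]=10 write a[7]=12 → slow++,fast++
(s=7,f=15) a[fast]=13≠a[slow]=12 write a[8]=13 → slow++,fast++
(s=8,f=16) a[fast]=14≠a[slow]=13 write a[9]=14 → slow++,fast++
(s=9,f=17) a[fast]=14=a[slow] dup → fast++

length 10; prefix = [1, 2, 3, 5, 6, 9, 10, 12, 13, 14]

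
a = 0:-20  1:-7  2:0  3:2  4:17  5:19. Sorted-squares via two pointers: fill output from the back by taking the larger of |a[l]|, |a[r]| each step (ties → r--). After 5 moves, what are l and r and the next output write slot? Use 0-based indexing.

l=2, r=2, next write slot=0

l=0 r=5: |-20|>|19| out[5]=400, l++
l=1 r=5: |-7|<=|19| out[4]=361, r--
l=1 r=4: |-7|<=|17| out[3]=289, r--
l=1 r=3: |-7|>|2| out[2]=49, l++
l=2 r=3: |0|<=|2| out[1]=4, r--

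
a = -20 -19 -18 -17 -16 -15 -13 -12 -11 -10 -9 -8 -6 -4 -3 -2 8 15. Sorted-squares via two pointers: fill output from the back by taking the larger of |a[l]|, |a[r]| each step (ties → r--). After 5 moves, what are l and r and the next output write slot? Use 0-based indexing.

l=0 r=17: |-20|>|15| out[17]=400, l++
l=1 r=17: |-19|>|15| out[16]=361, l++
l=2 r=17: |-18|>|15| out[15]=324, l++
l=3 r=17: |-17|>|15| out[14]=289, l++
l=4 r=17: |-16|>|15| out[13]=256, l++

l=5, r=17, next write slot=12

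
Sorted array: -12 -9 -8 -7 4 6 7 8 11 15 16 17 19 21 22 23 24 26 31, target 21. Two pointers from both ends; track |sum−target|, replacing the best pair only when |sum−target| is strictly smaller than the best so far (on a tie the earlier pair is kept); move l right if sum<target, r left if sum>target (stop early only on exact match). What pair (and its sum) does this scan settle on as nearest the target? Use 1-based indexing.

pair (4, 17) with sum 21 (|Δ|=0)

[1,19] -12+31=19 d=2 * → l++
[2,19] -9+31=22 d=1 * → r--
[2,18] -9+26=17 d=4 → l++
[3,18] -8+26=18 d=3 → l++
[4,18] -7+26=19 d=2 → l++
[5,18] 4+26=30 d=9 → r--
[5,17] 4+24=28 d=7 → r--
[5,16] 4+23=27 d=6 → r--
[5,15] 4+22=26 d=5 → r--
[5,14] 4+21=25 d=4 → r--
[5,13] 4+19=23 d=2 → r--
[5,12] 4+17=21 d=0 * → stop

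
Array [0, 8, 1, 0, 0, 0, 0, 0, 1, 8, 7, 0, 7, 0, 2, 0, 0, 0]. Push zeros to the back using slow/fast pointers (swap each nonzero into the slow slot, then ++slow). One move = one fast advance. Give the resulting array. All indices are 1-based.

[8, 1, 1, 8, 7, 7, 2, 0, 0, 0, 0, 0, 0, 0, 0, 0, 0, 0]

(s=1,f=1) a[fast]=0 → fast++
(s=1,f=2) a[fast]=8≠0 swap→a[1]=8 → slow++,fast++
(s=2,f=3) a[fast]=1≠0 swap→a[2]=1 → slow++,fast++
(s=3,f=4) a[fast]=0 → fast++
(s=3,f=5) a[fast]=0 → fast++
(s=3,f=6) a[fast]=0 → fast++
(s=3,f=7) a[fast]=0 → fast++
(s=3,f=8) a[fast]=0 → fast++
(s=3,f=9) a[fast]=1≠0 swap→a[3]=1 → slow++,fast++
(s=4,f=10) a[fast]=8≠0 swap→a[4]=8 → slow++,fast++
(s=5,f=11) a[fast]=7≠0 swap→a[5]=7 → slow++,fast++
(s=6,f=12) a[fast]=0 → fast++
(s=6,f=13) a[fast]=7≠0 swap→a[6]=7 → slow++,fast++
(s=7,f=14) a[fast]=0 → fast++
(s=7,f=15) a[fast]=2≠0 swap→a[7]=2 → slow++,fast++
(s=8,f=16) a[fast]=0 → fast++
(s=8,f=17) a[fast]=0 → fast++
(s=8,f=18) a[fast]=0 → fast++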